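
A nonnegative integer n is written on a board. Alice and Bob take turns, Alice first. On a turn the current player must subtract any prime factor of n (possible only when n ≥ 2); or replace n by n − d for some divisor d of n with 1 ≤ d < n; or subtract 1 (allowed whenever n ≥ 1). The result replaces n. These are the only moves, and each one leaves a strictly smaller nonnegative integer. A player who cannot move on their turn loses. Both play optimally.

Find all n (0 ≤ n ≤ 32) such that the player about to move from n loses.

Classify positions by backward induction: terminal positions (no move available) are L. From any other position, the mover wins iff some move reaches an L.
n=0: no move → L
n=1: can move to 0, which is L ⇒ W
n=2: can move to 0, which is L ⇒ W
n=3: can move to 0, which is L ⇒ W
n=4: moves to 2(W), 3(W); every one is W ⇒ L
n=5: can move to 0, which is L ⇒ W
n=6: can move to 4, which is L ⇒ W
n=7: can move to 0, which is L ⇒ W
n=8: can move to 4, which is L ⇒ W
n=9: moves to 6(W), 8(W); every one is W ⇒ L
n=10: can move to 9, which is L ⇒ W
n=11: can move to 0, which is L ⇒ W
n=12: can move to 9, which is L ⇒ W
n=13: can move to 0, which is L ⇒ W
n=14: moves to 7(W), 12(W), 13(W); every one is W ⇒ L
n=15: can move to 14, which is L ⇒ W
n=16: can move to 14, which is L ⇒ W
n=17: can move to 0, which is L ⇒ W
n=18: can move to 9, which is L ⇒ W
n=19: can move to 0, which is L ⇒ W
n=20: moves to 10(W), 15(W), 16(W), 18(W), 19(W); every one is W ⇒ L
n=21: can move to 14, which is L ⇒ W
n=22: can move to 20, which is L ⇒ W
n=23: can move to 0, which is L ⇒ W
n=24: can move to 20, which is L ⇒ W
n=25: can move to 20, which is L ⇒ W
n=26: moves to 13(W), 24(W), 25(W); every one is W ⇒ L
n=27: can move to 26, which is L ⇒ W
n=28: can move to 14, which is L ⇒ W
n=29: can move to 0, which is L ⇒ W
n=30: can move to 20, which is L ⇒ W
n=31: can move to 0, which is L ⇒ W
n=32: moves to 16(W), 24(W), 28(W), 30(W), 31(W); every one is W ⇒ L
Reading off the rows marked L gives the requested list; there are 7 such values of n.

0, 4, 9, 14, 20, 26, 32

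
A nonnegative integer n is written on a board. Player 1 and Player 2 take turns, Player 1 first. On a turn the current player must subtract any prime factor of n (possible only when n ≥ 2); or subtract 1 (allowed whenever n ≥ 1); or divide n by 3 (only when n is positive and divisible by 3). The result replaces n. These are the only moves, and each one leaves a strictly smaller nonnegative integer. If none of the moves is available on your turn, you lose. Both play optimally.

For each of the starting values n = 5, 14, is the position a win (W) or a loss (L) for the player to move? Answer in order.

Use the standard recursion: the mover loses at a terminal position; elsewhere, the mover wins exactly when some move hands the opponent an L position.
n=0: no move → L
n=1: W (go to 0, an L position)
n=2: W (go to 0, an L position)
n=3: W (go to 0, an L position)
n=4: L (options 2(W), 3(W) are all W)
n=5: W (go to 0, an L position)
n=6: W (go to 4, an L position)
n=7: W (go to 0, an L position)
n=8: L (options 6(W), 7(W) are all W)
n=9: W (go to 8, an L position)
n=10: W (go to 8, an L position)
n=11: W (go to 0, an L position)
n=12: W (go to 4, an L position)
n=13: W (go to 0, an L position)
n=14: L (options 7(W), 12(W), 13(W) are all W)

5: W, 14: L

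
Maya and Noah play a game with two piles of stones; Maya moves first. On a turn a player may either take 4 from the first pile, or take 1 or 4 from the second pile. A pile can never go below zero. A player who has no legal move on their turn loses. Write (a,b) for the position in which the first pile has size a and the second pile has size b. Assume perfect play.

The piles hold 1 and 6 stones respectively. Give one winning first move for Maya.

Use the standard recursion: the mover loses at a terminal position; elsewhere, the mover wins exactly when some move hands the opponent an L position.
No move ever increases a pile, so every position that can arise here has a ≤ 1 and b ≤ 6; it is enough to label the cells with 0 ≤ a ≤ 1 and 0 ≤ b ≤ 6.
Every move lowers a or b (never raises either), so fill the grid row by row in increasing a, and left to right within a row: each cell's successors are then already labelled.
      b=0  b=1  b=2  b=3  b=4  b=5  b=6
a=0:    L    W    L    W    W    L    W
a=1:    L    W    L    W    W    L    W
Cells with no legal move (terminal, hence L): (0,0), (1,0).
The remaining L cells, each justified by listing all of its moves:
(0,2): the only move is to (0,1)(W), a W ⇒ L
(0,5): moves to (0,4)(W), (0,1)(W); every one is W ⇒ L
(1,2): the only move is to (1,1)(W), a W ⇒ L
(1,5): moves to (1,4)(W), (1,1)(W); every one is W ⇒ L
Every other cell has at least one move into one of the L cells above, so it is W.
From (1,6), the L positions reachable in one move are: (1,5), (1,2). Any move reaching one of these is winning.

Move to (1,5).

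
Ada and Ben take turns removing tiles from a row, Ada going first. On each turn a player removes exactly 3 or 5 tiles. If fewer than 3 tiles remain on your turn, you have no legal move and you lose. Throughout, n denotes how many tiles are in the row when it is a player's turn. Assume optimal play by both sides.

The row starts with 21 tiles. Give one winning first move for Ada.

Build the W/L table. Terminal = L. A non-terminal position is W if it has a move to some L; otherwise it is L.
n=0: no move → L
n=1: no move → L
n=2: no move → L
n=3: →0(L), so W
n=4: →1(L), so W
n=5: →2(L), so W
n=6: →1(L), so W
n=7: →2(L), so W
n=8: →5(W), 3(W) — all W, so L
n=9: →6(W), 4(W) — all W, so L
n=10: →7(W), 5(W) — all W, so L
n=11: →8(L), so W
n=12: →9(L), so W
n=13: →10(L), so W
n=14: →9(L), so W
n=15: →10(L), so W
n=16: →13(W), 11(W) — all W, so L
n=17: →14(W), 12(W) — all W, so L
n=18: →15(W), 13(W) — all W, so L
n=19: →16(L), so W
n=20: →17(L), so W
n=21: →18(L), so W
From 21, the L positions reachable in one move are: 18, 16. Any move reaching one of these is winning.

Remove 3, leaving 18.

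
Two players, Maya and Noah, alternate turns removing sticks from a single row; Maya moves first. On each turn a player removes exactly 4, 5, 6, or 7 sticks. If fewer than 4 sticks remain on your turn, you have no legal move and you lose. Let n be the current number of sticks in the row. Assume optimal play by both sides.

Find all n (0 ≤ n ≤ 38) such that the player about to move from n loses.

Classify positions by backward induction: terminal positions (no move available) are L. From any other position, the mover wins iff some move reaches an L.
n=0: no move → L
n=1: no move → L
n=2: no move → L
n=3: no move → L
n=4: can move to 0, which is L ⇒ W
n=5: can move to 1, which is L ⇒ W
n=6: can move to 2, which is L ⇒ W
n=7: can move to 3, which is L ⇒ W
n=8: can move to 3, which is L ⇒ W
n=9: can move to 3, which is L ⇒ W
n=10: can move to 3, which is L ⇒ W
n=11: moves to 7(W), 6(W), 5(W), 4(W); every one is W ⇒ L
n=12: moves to 8(W), 7(W), 6(W), 5(W); every one is W ⇒ L
n=13: moves to 9(W), 8(W), 7(W), 6(W); every one is W ⇒ L
n=14: moves to 10(W), 9(W), 8(W), 7(W); every one is W ⇒ L
n=15: can move to 11, which is L ⇒ W
n=16: can move to 12, which is L ⇒ W
n=17: can move to 13, which is L ⇒ W
n=18: can move to 14, which is L ⇒ W
n=19: can move to 14, which is L ⇒ W
n=20: can move to 14, which is L ⇒ W
n=21: can move to 14, which is L ⇒ W
n=22: moves to 18(W), 17(W), 16(W), 15(W); every one is W ⇒ L
n=23: moves to 19(W), 18(W), 17(W), 16(W); every one is W ⇒ L
n=24: moves to 20(W), 19(W), 18(W), 17(W); every one is W ⇒ L
n=25: moves to 21(W), 20(W), 19(W), 18(W); every one is W ⇒ L
n=26: can move to 22, which is L ⇒ W
n=27: can move to 23, which is L ⇒ W
n=28: can move to 24, which is L ⇒ W
n=29: can move to 25, which is L ⇒ W
n=30: can move to 25, which is L ⇒ W
n=31: can move to 25, which is L ⇒ W
n=32: can move to 25, which is L ⇒ W
n=33: moves to 29(W), 28(W), 27(W), 26(W); every one is W ⇒ L
n=34: moves to 30(W), 29(W), 28(W), 27(W); every one is W ⇒ L
n=35: moves to 31(W), 30(W), 29(W), 28(W); every one is W ⇒ L
n=36: moves to 32(W), 31(W), 30(W), 29(W); every one is W ⇒ L
n=37: can move to 33, which is L ⇒ W
n=38: can move to 34, which is L ⇒ W
The losing starting values of n are exactly the entries labelled L in this table (16 of them).

0, 1, 2, 3, 11, 12, 13, 14, 22, 23, 24, 25, 33, 34, 35, 36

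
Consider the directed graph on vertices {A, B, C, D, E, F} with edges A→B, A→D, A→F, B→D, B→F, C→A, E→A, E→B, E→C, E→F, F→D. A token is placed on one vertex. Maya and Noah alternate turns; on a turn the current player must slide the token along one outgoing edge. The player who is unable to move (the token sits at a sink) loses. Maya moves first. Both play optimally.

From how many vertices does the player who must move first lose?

2

Work bottom-up. With no move the player to move loses. Otherwise the position is W if at least one move leads to an L position for the opponent, and L if every move leads to a W.
Every edge goes from a vertex to one that appears earlier in the order D, F, B, A, C, E, so processing vertices in that order labels each vertex after all of its successors.
D: no outgoing edge → L
F: →D(L), so W
B: →D(L), so W
A: →D(L), so W
C: →A(W) only, which is W, so L
E: →C(L), so W
The L vertices are C, D; that is 2 in all.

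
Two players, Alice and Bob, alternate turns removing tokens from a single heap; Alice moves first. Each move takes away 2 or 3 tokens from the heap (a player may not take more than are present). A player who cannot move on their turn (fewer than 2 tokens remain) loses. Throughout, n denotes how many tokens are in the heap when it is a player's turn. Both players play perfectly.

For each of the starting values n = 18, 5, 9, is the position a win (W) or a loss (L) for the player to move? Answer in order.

18: W, 5: L, 9: W

Label each position W (a win for the player to move) or L (a loss). A position with no legal move is L; any other position is W exactly when some move reaches an L, and L when every move reaches a W.
n=0: no move → L
n=1: no move → L
n=2: can move to 0, which is L ⇒ W
n=3: can move to 1, which is L ⇒ W
n=4: can move to 1, which is L ⇒ W
n=5: moves to 3(W), 2(W); every one is W ⇒ L
n=6: moves to 4(W), 3(W); every one is W ⇒ L
n=7: can move to 5, which is L ⇒ W
n=8: can move to 6, which is L ⇒ W
n=9: can move to 6, which is L ⇒ W
n=10: moves to 8(W), 7(W); every one is W ⇒ L
n=11: moves to 9(W), 8(W); every one is W ⇒ L
n=12: can move to 10, which is L ⇒ W
n=13: can move to 11, which is L ⇒ W
n=14: can move to 11, which is L ⇒ W
n=15: moves to 13(W), 12(W); every one is W ⇒ L
n=16: moves to 14(W), 13(W); every one is W ⇒ L
n=17: can move to 15, which is L ⇒ W
n=18: can move to 16, which is L ⇒ W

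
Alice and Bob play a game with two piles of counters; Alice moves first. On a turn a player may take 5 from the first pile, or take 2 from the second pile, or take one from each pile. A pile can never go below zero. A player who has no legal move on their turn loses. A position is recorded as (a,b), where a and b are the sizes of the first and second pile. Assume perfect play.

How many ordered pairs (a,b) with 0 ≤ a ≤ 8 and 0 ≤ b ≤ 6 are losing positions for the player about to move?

Label each position W (a win for the player to move) or L (a loss). A position with no legal move is L; any other position is W exactly when some move reaches an L, and L when every move reaches a W.
Every move lowers a or b (never raises either), so fill the grid row by row in increasing a, and left to right within a row: each cell's successors are then already labelled.
      b=0  b=1  b=2  b=3  b=4  b=5  b=6
a=0:    L    L    W    W    L    L    W
a=1:    L    W    W    L    L    W    W
a=2:    L    W    W    L    W    W    L
a=3:    L    W    W    L    W    W    L
a=4:    L    W    W    L    W    W    L
a=5:    W    W    L    L    W    W    L
a=6:    W    L    L    W    W    L    L
a=7:    W    L    W    W    L    L    W
a=8:    W    L    W    W    L    W    W
Cells with no legal move (terminal, hence L): (0,0), (0,1), (1,0), (2,0), (3,0), (4,0).
The remaining L cells, each justified by listing all of its moves:
(0,4): only reaches (0,2)(W), which is W → L
(0,5): only reaches (0,3)(W), which is W → L
(1,3): only reaches (1,1)(W), (0,2)(W), all W → L
(1,4): only reaches (1,2)(W), (0,3)(W), all W → L
(2,3): only reaches (2,1)(W), (1,2)(W), all W → L
(2,6): only reaches (2,4)(W), (1,5)(W), all W → L
(3,3): only reaches (3,1)(W), (2,2)(W), all W → L
(3,6): only reaches (3,4)(W), (2,5)(W), all W → L
(4,3): only reaches (4,1)(W), (3,2)(W), all W → L
(4,6): only reaches (4,4)(W), (3,5)(W), all W → L
(5,2): only reaches (0,2)(W), (5,0)(W), (4,1)(W), all W → L
(5,3): only reaches (0,3)(W), (5,1)(W), (4,2)(W), all W → L
(5,6): only reaches (0,6)(W), (5,4)(W), (4,5)(W), all W → L
(6,1): only reaches (1,1)(W), (5,0)(W), all W → L
(6,2): only reaches (1,2)(W), (6,0)(W), (5,1)(W), all W → L
(6,5): only reaches (1,5)(W), (6,3)(W), (5,4)(W), all W → L
(6,6): only reaches (1,6)(W), (6,4)(W), (5,5)(W), all W → L
(7,1): only reaches (2,1)(W), (6,0)(W), all W → L
(7,4): only reaches (2,4)(W), (7,2)(W), (6,3)(W), all W → L
(7,5): only reaches (2,5)(W), (7,3)(W), (6,4)(W), all W → L
(8,1): only reaches (3,1)(W), (7,0)(W), all W → L
(8,4): only reaches (3,4)(W), (8,2)(W), (7,3)(W), all W → L
Every other cell has at least one move into one of the L cells above, so it is W.
L cells per row: a=0: 4, a=1: 3, a=2: 3, a=3: 3, a=4: 3, a=5: 3, a=6: 4, a=7: 3, a=8: 2; total 28.

28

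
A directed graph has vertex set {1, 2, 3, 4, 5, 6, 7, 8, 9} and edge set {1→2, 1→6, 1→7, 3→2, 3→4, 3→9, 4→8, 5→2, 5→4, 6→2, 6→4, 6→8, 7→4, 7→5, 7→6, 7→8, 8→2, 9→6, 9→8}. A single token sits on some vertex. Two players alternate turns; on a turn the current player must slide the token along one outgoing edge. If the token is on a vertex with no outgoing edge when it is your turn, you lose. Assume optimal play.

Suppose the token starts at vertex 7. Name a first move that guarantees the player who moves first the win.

Move to 4.

Classify positions by backward induction: terminal positions (no move available) are L. From any other position, the mover wins iff some move reaches an L.
Every edge goes from a vertex to one that appears earlier in the order 2, 8, 4, 6, 5, 7, 9, 1, 3, so processing vertices in that order labels each vertex after all of its successors.
2: no outgoing edge → L
8: →2(L), so W
4: →8(W) only, which is W, so L
6: →4(L), so W
5: →4(L), so W
7: →4(L), so W
9: →6(W), 8(W) — all W, so L
1: →2(L), so W
3: →9(L), so W
From 7, the L positions reachable in one move are: 4.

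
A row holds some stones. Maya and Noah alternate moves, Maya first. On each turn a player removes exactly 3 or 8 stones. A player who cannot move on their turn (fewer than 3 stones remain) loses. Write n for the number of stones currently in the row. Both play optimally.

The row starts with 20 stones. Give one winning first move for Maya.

Remove 3, leaving 17.

Use the standard recursion: the mover loses at a terminal position; elsewhere, the mover wins exactly when some move hands the opponent an L position.
n=0: no move → L
n=1: no move → L
n=2: no move → L
n=3: can move to 0, which is L ⇒ W
n=4: can move to 1, which is L ⇒ W
n=5: can move to 2, which is L ⇒ W
n=6: the only move is to 3(W), a W ⇒ L
n=7: the only move is to 4(W), a W ⇒ L
n=8: can move to 0, which is L ⇒ W
n=9: can move to 6, which is L ⇒ W
n=10: can move to 7, which is L ⇒ W
n=11: moves to 8(W), 3(W); every one is W ⇒ L
n=12: moves to 9(W), 4(W); every one is W ⇒ L
n=13: moves to 10(W), 5(W); every one is W ⇒ L
n=14: can move to 11, which is L ⇒ W
n=15: can move to 12, which is L ⇒ W
n=16: can move to 13, which is L ⇒ W
n=17: moves to 14(W), 9(W); every one is W ⇒ L
n=18: moves to 15(W), 10(W); every one is W ⇒ L
n=19: can move to 11, which is L ⇒ W
n=20: can move to 17, which is L ⇒ W
From 20, the L positions reachable in one move are: 17, 12. Any move reaching one of these is winning.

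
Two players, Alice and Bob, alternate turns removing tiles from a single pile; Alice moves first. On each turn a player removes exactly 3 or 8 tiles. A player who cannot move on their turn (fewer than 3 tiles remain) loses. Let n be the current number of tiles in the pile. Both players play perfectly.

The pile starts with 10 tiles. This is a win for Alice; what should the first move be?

Classify positions by backward induction: terminal positions (no move available) are L. From any other position, the mover wins iff some move reaches an L.
n=0: no move → L
n=1: no move → L
n=2: no move → L
n=3: →0(L), so W
n=4: →1(L), so W
n=5: →2(L), so W
n=6: →3(W) only, which is W, so L
n=7: →4(W) only, which is W, so L
n=8: →0(L), so W
n=9: →6(L), so W
n=10: →7(L), so W
From 10, the L positions reachable in one move are: 7, 2. Any move reaching one of these is winning.

Remove 3, leaving 7.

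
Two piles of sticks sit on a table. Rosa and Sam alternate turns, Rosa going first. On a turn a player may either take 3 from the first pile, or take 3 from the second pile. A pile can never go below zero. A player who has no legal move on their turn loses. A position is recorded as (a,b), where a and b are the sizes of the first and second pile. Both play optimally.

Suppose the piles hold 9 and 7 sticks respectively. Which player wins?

Rosa wins.

Use the standard recursion: the mover loses at a terminal position; elsewhere, the mover wins exactly when some move hands the opponent an L position.
No move ever increases a pile, so every position that can arise here has a ≤ 9 and b ≤ 7; it is enough to label the cells with 0 ≤ a ≤ 9 and 0 ≤ b ≤ 7.
Every move lowers a or b (never raises either), so fill the grid row by row in increasing a, and left to right within a row: each cell's successors are then already labelled.
      b=0  b=1  b=2  b=3  b=4  b=5  b=6  b=7
a=0:    L    L    L    W    W    W    L    L
a=1:    L    L    L    W    W    W    L    L
a=2:    L    L    L    W    W    W    L    L
a=3:    W    W    W    L    L    L    W    W
a=4:    W    W    W    L    L    L    W    W
a=5:    W    W    W    L    L    L    W    W
a=6:    L    L    L    W    W    W    L    L
a=7:    L    L    L    W    W    W    L    L
a=8:    L    L    L    W    W    W    L    L
a=9:    W    W    W    L    L    L    W    W
Cells with no legal move (terminal, hence L): (0,0), (0,1), (0,2), (1,0), (1,1), (1,2), (2,0), (2,1), (2,2).
The remaining L cells, each justified by listing all of its moves:
(0,6): the only move is to (0,3)(W), a W ⇒ L
(0,7): the only move is to (0,4)(W), a W ⇒ L
(1,6): the only move is to (1,3)(W), a W ⇒ L
(1,7): the only move is to (1,4)(W), a W ⇒ L
(2,6): the only move is to (2,3)(W), a W ⇒ L
(2,7): the only move is to (2,4)(W), a W ⇒ L
(3,3): moves to (0,3)(W), (3,0)(W); every one is W ⇒ L
(3,4): moves to (0,4)(W), (3,1)(W); every one is W ⇒ L
(3,5): moves to (0,5)(W), (3,2)(W); every one is W ⇒ L
(4,3): moves to (1,3)(W), (4,0)(W); every one is W ⇒ L
(4,4): moves to (1,4)(W), (4,1)(W); every one is W ⇒ L
(4,5): moves to (1,5)(W), (4,2)(W); every one is W ⇒ L
(5,3): moves to (2,3)(W), (5,0)(W); every one is W ⇒ L
(5,4): moves to (2,4)(W), (5,1)(W); every one is W ⇒ L
(5,5): moves to (2,5)(W), (5,2)(W); every one is W ⇒ L
(6,0): the only move is to (3,0)(W), a W ⇒ L
(6,1): the only move is to (3,1)(W), a W ⇒ L
(6,2): the only move is to (3,2)(W), a W ⇒ L
(6,6): moves to (3,6)(W), (6,3)(W); every one is W ⇒ L
(6,7): moves to (3,7)(W), (6,4)(W); every one is W ⇒ L
(7,0): the only move is to (4,0)(W), a W ⇒ L
(7,1): the only move is to (4,1)(W), a W ⇒ L
(7,2): the only move is to (4,2)(W), a W ⇒ L
(7,6): moves to (4,6)(W), (7,3)(W); every one is W ⇒ L
(7,7): moves to (4,7)(W), (7,4)(W); every one is W ⇒ L
(8,0): the only move is to (5,0)(W), a W ⇒ L
(8,1): the only move is to (5,1)(W), a W ⇒ L
(8,2): the only move is to (5,2)(W), a W ⇒ L
(8,6): moves to (5,6)(W), (8,3)(W); every one is W ⇒ L
(8,7): moves to (5,7)(W), (8,4)(W); every one is W ⇒ L
(9,3): moves to (6,3)(W), (9,0)(W); every one is W ⇒ L
(9,4): moves to (6,4)(W), (9,1)(W); every one is W ⇒ L
(9,5): moves to (6,5)(W), (9,2)(W); every one is W ⇒ L
Every other cell has at least one move into one of the L cells above, so it is W.
From (9,7) Rosa can move to (6,7), reaching an L position.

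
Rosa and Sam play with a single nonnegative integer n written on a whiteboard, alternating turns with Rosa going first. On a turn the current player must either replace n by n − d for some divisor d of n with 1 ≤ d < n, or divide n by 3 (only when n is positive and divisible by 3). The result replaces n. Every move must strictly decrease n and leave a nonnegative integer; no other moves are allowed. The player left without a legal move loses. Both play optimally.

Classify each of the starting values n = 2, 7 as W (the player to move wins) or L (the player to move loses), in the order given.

Work bottom-up. With no move the player to move loses. Otherwise the position is W if at least one move leads to an L position for the opponent, and L if every move leads to a W.
n=0: no move → L
n=1: no move → L
n=2: reaches L-position 1 → W
n=3: reaches L-position 1 → W
n=4: only reaches 2(W), 3(W), all W → L
n=5: reaches L-position 4 → W
n=6: reaches L-position 4 → W
n=7: only reaches 6(W), which is W → L

2: W, 7: L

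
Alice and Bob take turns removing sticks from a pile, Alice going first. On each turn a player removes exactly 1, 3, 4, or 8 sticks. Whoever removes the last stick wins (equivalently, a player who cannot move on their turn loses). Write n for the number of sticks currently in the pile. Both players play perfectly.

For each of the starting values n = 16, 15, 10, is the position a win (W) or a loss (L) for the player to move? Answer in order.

Use the standard recursion: the mover loses at a terminal position; elsewhere, the mover wins exactly when some move hands the opponent an L position.
n=0: no move → L
n=1: W (go to 0, an L position)
n=2: L (sole option 1(W) is W)
n=3: W (go to 2, an L position)
n=4: W (go to 0, an L position)
n=5: W (go to 2, an L position)
n=6: W (go to 2, an L position)
n=7: L (options 6(W), 4(W), 3(W) are all W)
n=8: W (go to 7, an L position)
n=9: L (options 8(W), 6(W), 5(W), 1(W) are all W)
n=10: W (go to 9, an L position)
n=11: W (go to 7, an L position)
n=12: W (go to 9, an L position)
n=13: W (go to 9, an L position)
n=14: L (options 13(W), 11(W), 10(W), 6(W) are all W)
n=15: W (go to 14, an L position)
n=16: L (options 15(W), 13(W), 12(W), 8(W) are all W)

16: L, 15: W, 10: W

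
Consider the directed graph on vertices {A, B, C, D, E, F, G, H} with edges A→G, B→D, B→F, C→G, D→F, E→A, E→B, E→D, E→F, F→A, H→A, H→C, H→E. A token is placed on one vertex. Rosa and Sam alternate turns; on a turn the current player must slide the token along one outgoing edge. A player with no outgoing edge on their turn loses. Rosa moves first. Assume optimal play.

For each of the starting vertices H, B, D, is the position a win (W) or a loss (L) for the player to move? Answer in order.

Use the standard recursion: the mover loses at a terminal position; elsewhere, the mover wins exactly when some move hands the opponent an L position.
Every edge goes from a vertex to one that appears earlier in the order G, A, C, F, D, B, E, H, so processing vertices in that order labels each vertex after all of its successors.
G: no outgoing edge → L
A: →G(L), so W
C: →G(L), so W
F: →A(W) only, which is W, so L
D: →F(L), so W
B: →F(L), so W
E: →F(L), so W
H: →E(W), C(W), A(W) — all W, so L

H: L, B: W, D: W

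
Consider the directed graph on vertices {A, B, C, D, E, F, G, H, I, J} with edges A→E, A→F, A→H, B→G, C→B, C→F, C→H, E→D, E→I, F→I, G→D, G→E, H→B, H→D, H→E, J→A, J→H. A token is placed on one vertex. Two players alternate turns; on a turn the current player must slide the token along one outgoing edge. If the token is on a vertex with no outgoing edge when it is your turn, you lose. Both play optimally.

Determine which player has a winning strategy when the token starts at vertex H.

The first player wins.

Work bottom-up. With no move the player to move loses. Otherwise the position is W if at least one move leads to an L position for the opponent, and L if every move leads to a W.
Every edge goes from a vertex to one that appears earlier in the order D, I, E, G, F, B, H, C, A, J, so processing vertices in that order labels each vertex after all of its successors.
D: no outgoing edge → L
I: no outgoing edge → L
E: reaches L-position I → W
G: reaches L-position D → W
F: reaches L-position I → W
B: only reaches G(W), which is W → L
H: reaches L-position B → W
C: reaches L-position B → W
A: only reaches H(W), F(W), E(W), all W → L
J: reaches L-position A → W
From H the player to move can move to B, reaching an L position.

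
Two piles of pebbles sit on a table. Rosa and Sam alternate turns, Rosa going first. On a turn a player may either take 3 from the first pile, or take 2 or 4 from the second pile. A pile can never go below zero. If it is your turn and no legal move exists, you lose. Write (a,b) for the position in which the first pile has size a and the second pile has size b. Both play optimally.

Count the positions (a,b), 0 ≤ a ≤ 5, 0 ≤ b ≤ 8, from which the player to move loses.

Positions with no move are L. A position that does have a move is losing for the player to move precisely when every available move leads to a winning position for the opponent. Fill in the labels:
Every move lowers a or b (never raises either), so fill the grid row by row in increasing a, and left to right within a row: each cell's successors are then already labelled.
      b=0  b=1  b=2  b=3  b=4  b=5  b=6  b=7  b=8
a=0:    L    L    W    W    W    W    L    L    W
a=1:    L    L    W    W    W    W    L    L    W
a=2:    L    L    W    W    W    W    L    L    W
a=3:    W    W    L    L    W    W    W    W    L
a=4:    W    W    L    L    W    W    W    W    L
a=5:    W    W    L    L    W    W    W    W    L
Cells with no legal move (terminal, hence L): (0,0), (0,1), (1,0), (1,1), (2,0), (2,1).
The remaining L cells, each justified by listing all of its moves:
(0,6): →(0,4)(W), (0,2)(W) — all W, so L
(0,7): →(0,5)(W), (0,3)(W) — all W, so L
(1,6): →(1,4)(W), (1,2)(W) — all W, so L
(1,7): →(1,5)(W), (1,3)(W) — all W, so L
(2,6): →(2,4)(W), (2,2)(W) — all W, so L
(2,7): →(2,5)(W), (2,3)(W) — all W, so L
(3,2): →(0,2)(W), (3,0)(W) — all W, so L
(3,3): →(0,3)(W), (3,1)(W) — all W, so L
(3,8): →(0,8)(W), (3,6)(W), (3,4)(W) — all W, so L
(4,2): →(1,2)(W), (4,0)(W) — all W, so L
(4,3): →(1,3)(W), (4,1)(W) — all W, so L
(4,8): →(1,8)(W), (4,6)(W), (4,4)(W) — all W, so L
(5,2): →(2,2)(W), (5,0)(W) — all W, so L
(5,3): →(2,3)(W), (5,1)(W) — all W, so L
(5,8): →(2,8)(W), (5,6)(W), (5,4)(W) — all W, so L
Every other cell has at least one move into one of the L cells above, so it is W.
L cells per row: a=0: 4, a=1: 4, a=2: 4, a=3: 3, a=4: 3, a=5: 3; total 21.

21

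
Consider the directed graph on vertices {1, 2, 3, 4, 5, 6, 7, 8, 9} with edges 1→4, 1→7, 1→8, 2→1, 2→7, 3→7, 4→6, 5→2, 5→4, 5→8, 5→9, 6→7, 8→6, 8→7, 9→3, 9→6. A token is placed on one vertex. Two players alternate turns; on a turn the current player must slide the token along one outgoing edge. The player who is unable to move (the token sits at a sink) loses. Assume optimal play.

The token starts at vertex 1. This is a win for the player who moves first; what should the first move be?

Label each position W (a win for the player to move) or L (a loss). A position with no legal move is L; any other position is W exactly when some move reaches an L, and L when every move reaches a W.
Every edge goes from a vertex to one that appears earlier in the order 7, 6, 4, 3, 8, 1, 9, 2, 5, so processing vertices in that order labels each vertex after all of its successors.
7: no outgoing edge → L
6: can move to 7, which is L ⇒ W
4: the only move is to 6(W), a W ⇒ L
3: can move to 7, which is L ⇒ W
8: can move to 7, which is L ⇒ W
1: can move to 4, which is L ⇒ W
9: moves to 3(W), 6(W); every one is W ⇒ L
2: can move to 7, which is L ⇒ W
5: can move to 9, which is L ⇒ W
From 1, the L positions reachable in one move are: 4, 7. Any move reaching one of these is winning.

Move to 4.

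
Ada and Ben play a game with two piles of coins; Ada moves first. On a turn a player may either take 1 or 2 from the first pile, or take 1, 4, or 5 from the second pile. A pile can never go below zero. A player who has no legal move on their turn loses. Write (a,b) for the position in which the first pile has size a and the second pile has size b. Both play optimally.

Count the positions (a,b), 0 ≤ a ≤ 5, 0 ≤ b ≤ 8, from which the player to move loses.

Classify positions by backward induction: terminal positions (no move available) are L. From any other position, the mover wins iff some move reaches an L.
Every move lowers a or b (never raises either), so fill the grid row by row in increasing a, and left to right within a row: each cell's successors are then already labelled.
      b=0  b=1  b=2  b=3  b=4  b=5  b=6  b=7  b=8
a=0:    L    W    L    W    W    W    W    W    L
a=1:    W    L    W    L    W    W    W    W    W
a=2:    W    W    W    W    L    W    L    W    W
a=3:    L    W    L    W    W    W    W    W    L
a=4:    W    L    W    L    W    W    W    W    W
a=5:    W    W    W    W    L    W    L    W    W
Cells with no legal move (terminal, hence L): (0,0).
The remaining L cells, each justified by listing all of its moves:
(0,2): only reaches (0,1)(W), which is W → L
(0,8): only reaches (0,7)(W), (0,4)(W), (0,3)(W), all W → L
(1,1): only reaches (0,1)(W), (1,0)(W), all W → L
(1,3): only reaches (0,3)(W), (1,2)(W), all W → L
(2,4): only reaches (1,4)(W), (0,4)(W), (2,3)(W), (2,0)(W), all W → L
(2,6): only reaches (1,6)(W), (0,6)(W), (2,5)(W), (2,2)(W), (2,1)(W), all W → L
(3,0): only reaches (2,0)(W), (1,0)(W), all W → L
(3,2): only reaches (2,2)(W), (1,2)(W), (3,1)(W), all W → L
(3,8): only reaches (2,8)(W), (1,8)(W), (3,7)(W), (3,4)(W), (3,3)(W), all W → L
(4,1): only reaches (3,1)(W), (2,1)(W), (4,0)(W), all W → L
(4,3): only reaches (3,3)(W), (2,3)(W), (4,2)(W), all W → L
(5,4): only reaches (4,4)(W), (3,4)(W), (5,3)(W), (5,0)(W), all W → L
(5,6): only reaches (4,6)(W), (3,6)(W), (5,5)(W), (5,2)(W), (5,1)(W), all W → L
Every other cell has at least one move into one of the L cells above, so it is W.
L cells per row: a=0: 3, a=1: 2, a=2: 2, a=3: 3, a=4: 2, a=5: 2; total 14.

14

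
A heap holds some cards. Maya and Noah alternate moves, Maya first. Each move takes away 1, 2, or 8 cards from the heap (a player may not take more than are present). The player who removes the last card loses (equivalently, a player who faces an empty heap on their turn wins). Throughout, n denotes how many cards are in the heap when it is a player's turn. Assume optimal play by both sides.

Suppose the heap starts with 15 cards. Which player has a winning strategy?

Label each position W (a win for the player to move) or L (a loss). A position with no legal move is W; any other position is W exactly when some move reaches an L, and L when every move reaches a W.
n=0: no move; the opponent has just taken the last card and therefore loses → W
n=1: L (sole option 0(W) is W)
n=2: W (go to 1, an L position)
n=3: W (go to 1, an L position)
n=4: L (options 3(W), 2(W) are all W)
n=5: W (go to 4, an L position)
n=6: W (go to 4, an L position)
n=7: L (options 6(W), 5(W) are all W)
n=8: W (go to 7, an L position)
n=9: W (go to 7, an L position)
n=10: L (options 9(W), 8(W), 2(W) are all W)
n=11: W (go to 10, an L position)
n=12: W (go to 10, an L position)
n=13: L (options 12(W), 11(W), 5(W) are all W)
n=14: W (go to 13, an L position)
n=15: W (go to 13, an L position)
The starting position 15 is W: Maya should remove 2, leaving 13, handing over an L position.

Maya wins.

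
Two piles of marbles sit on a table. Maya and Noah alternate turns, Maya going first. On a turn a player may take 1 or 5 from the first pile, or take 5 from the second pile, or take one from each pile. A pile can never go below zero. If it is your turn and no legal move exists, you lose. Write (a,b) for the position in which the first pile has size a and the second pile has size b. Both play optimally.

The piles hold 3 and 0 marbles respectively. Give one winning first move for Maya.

Positions with no move are L. A position that does have a move is losing for the player to move precisely when every available move leads to a winning position for the opponent. Fill in the labels:
No move ever increases a pile, so every position that can arise here has a ≤ 3 and b ≤ 0; it is enough to label the cells with 0 ≤ a ≤ 3 and 0 ≤ b ≤ 0.
Every move lowers a or b (never raises either), so fill the grid row by row in increasing a, and left to right within a row: each cell's successors are then already labelled.
      b=0
a=0:    L
a=1:    W
a=2:    L
a=3:    W
Cells with no legal move (terminal, hence L): (0,0).
The remaining L cells, each justified by listing all of its moves:
(2,0): →(1,0)(W) only, which is W, so L
Every other cell has at least one move into one of the L cells above, so it is W.
From (3,0), the L positions reachable in one move are: (2,0).

Move to (2,0).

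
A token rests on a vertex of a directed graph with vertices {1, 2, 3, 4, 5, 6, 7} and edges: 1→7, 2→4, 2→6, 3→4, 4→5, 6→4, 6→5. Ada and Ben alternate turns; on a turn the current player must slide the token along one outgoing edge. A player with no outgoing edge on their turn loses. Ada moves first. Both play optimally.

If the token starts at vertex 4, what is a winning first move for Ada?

Move to 5.

Use the standard recursion: the mover loses at a terminal position; elsewhere, the mover wins exactly when some move hands the opponent an L position.
Every edge goes from a vertex to one that appears earlier in the order 7, 5, 4, 6, 3, 1, 2, so processing vertices in that order labels each vertex after all of its successors.
7: no outgoing edge → L
5: no outgoing edge → L
4: reaches L-position 5 → W
6: reaches L-position 5 → W
3: only reaches 4(W), which is W → L
1: reaches L-position 7 → W
2: only reaches 6(W), 4(W), all W → L
From 4, the L positions reachable in one move are: 5.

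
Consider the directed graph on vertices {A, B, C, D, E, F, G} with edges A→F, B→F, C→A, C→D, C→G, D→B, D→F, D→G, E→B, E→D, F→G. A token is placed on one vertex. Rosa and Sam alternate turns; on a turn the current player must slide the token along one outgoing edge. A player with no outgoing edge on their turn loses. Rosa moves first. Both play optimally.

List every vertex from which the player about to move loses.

A, B, G

Work bottom-up. With no move the player to move loses. Otherwise the position is W if at least one move leads to an L position for the opponent, and L if every move leads to a W.
Every edge goes from a vertex to one that appears earlier in the order G, F, B, D, E, A, C, so processing vertices in that order labels each vertex after all of its successors.
G: no outgoing edge → L
F: W (go to G, an L position)
B: L (sole option F(W) is W)
D: W (go to B, an L position)
E: W (go to B, an L position)
A: L (sole option F(W) is W)
C: W (go to A, an L position)
The losing starting vertices are exactly the entries labelled L in this table (3 of them).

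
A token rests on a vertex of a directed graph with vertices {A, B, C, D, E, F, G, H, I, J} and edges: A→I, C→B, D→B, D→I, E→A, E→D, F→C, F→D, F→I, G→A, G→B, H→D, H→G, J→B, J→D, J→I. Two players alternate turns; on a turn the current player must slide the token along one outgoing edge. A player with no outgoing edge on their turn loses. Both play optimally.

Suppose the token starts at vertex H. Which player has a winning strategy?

The second player wins.

Classify positions by backward induction: terminal positions (no move available) are L. From any other position, the mover wins iff some move reaches an L.
Every edge goes from a vertex to one that appears earlier in the order B, I, D, C, A, J, E, G, H, F, so processing vertices in that order labels each vertex after all of its successors.
B: no outgoing edge → L
I: no outgoing edge → L
D: can move to I, which is L ⇒ W
C: can move to B, which is L ⇒ W
A: can move to I, which is L ⇒ W
J: can move to I, which is L ⇒ W
E: moves to A(W), D(W); every one is W ⇒ L
G: can move to B, which is L ⇒ W
H: moves to G(W), D(W); every one is W ⇒ L
F: can move to I, which is L ⇒ W
Every move from H reaches a W position, so the mover loses.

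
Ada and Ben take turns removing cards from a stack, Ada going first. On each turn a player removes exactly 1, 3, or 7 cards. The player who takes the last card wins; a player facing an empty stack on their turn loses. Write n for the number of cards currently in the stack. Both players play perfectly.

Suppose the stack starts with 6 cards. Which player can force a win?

Ben wins.

Classify positions by backward induction: terminal positions (no move available) are L. From any other position, the mover wins iff some move reaches an L.
n=0: no move → L
n=1: reaches L-position 0 → W
n=2: only reaches 1(W), which is W → L
n=3: reaches L-position 2 → W
n=4: only reaches 3(W), 1(W), all W → L
n=5: reaches L-position 4 → W
n=6: only reaches 5(W), 3(W), all W → L
Every move from 6 reaches a W position, so the mover loses.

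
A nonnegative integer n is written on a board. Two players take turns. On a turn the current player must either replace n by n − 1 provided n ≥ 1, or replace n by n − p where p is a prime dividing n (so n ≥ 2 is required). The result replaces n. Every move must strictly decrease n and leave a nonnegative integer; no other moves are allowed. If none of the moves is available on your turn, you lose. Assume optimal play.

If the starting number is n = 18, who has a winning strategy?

Classify positions by backward induction: terminal positions (no move available) are L. From any other position, the mover wins iff some move reaches an L.
n=0: no move → L
n=1: reaches L-position 0 → W
n=2: reaches L-position 0 → W
n=3: reaches L-position 0 → W
n=4: only reaches 2(W), 3(W), all W → L
n=5: reaches L-position 0 → W
n=6: reaches L-position 4 → W
n=7: reaches L-position 0 → W
n=8: only reaches 6(W), 7(W), all W → L
n=9: reaches L-position 8 → W
n=10: reaches L-position 8 → W
n=11: reaches L-position 0 → W
n=12: only reaches 9(W), 10(W), 11(W), all W → L
n=13: reaches L-position 0 → W
n=14: reaches L-position 12 → W
n=15: reaches L-position 12 → W
n=16: only reaches 14(W), 15(W), all W → L
n=17: reaches L-position 0 → W
n=18: reaches L-position 16 → W
The starting position 18 is W: the player to move should move to 16, handing over an L position.

The first player wins.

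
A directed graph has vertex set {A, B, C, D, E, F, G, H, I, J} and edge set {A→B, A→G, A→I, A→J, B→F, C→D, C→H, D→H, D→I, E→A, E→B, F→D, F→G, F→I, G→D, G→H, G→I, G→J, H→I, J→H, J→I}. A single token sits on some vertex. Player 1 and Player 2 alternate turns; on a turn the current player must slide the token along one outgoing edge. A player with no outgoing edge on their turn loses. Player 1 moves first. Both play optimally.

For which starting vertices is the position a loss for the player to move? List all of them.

Build the W/L table. Terminal = L. A non-terminal position is W if it has a move to some L; otherwise it is L.
Every edge goes from a vertex to one that appears earlier in the order I, H, J, D, G, F, C, B, A, E, so processing vertices in that order labels each vertex after all of its successors.
I: no outgoing edge → L
H: can move to I, which is L ⇒ W
J: can move to I, which is L ⇒ W
D: can move to I, which is L ⇒ W
G: can move to I, which is L ⇒ W
F: can move to I, which is L ⇒ W
C: moves to D(W), H(W); every one is W ⇒ L
B: the only move is to F(W), a W ⇒ L
A: can move to B, which is L ⇒ W
E: can move to B, which is L ⇒ W
Reading off the rows marked L gives the requested list; there are 3 such vertices.

B, C, I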